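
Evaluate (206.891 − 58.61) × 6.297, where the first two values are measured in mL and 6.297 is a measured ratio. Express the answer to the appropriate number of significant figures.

933.7 mL

206.891 mL − 58.61 mL = 148.281 mL; the difference is limited to 2 decimal places (5 s.f.).
Carrying full precision, 148.281 × 6.297 = 933.725457 mL; 6.297 has 4 s.f., so the result keeps min(5, 4) = 4 s.f.
Rounded to 4 significant figures: 933.7 mL.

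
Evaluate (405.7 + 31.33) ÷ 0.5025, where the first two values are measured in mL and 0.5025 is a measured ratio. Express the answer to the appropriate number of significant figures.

405.7 mL + 31.33 mL = 437.03 mL; the sum is limited to 1 decimal place (4 s.f.).
Carrying full precision, 437.03 ÷ 0.5025 = 869.711442786… mL; 0.5025 has 4 s.f., so the result keeps min(4, 4) = 4 s.f.
Rounded to 4 significant figures: 869.7 mL.

869.7 mL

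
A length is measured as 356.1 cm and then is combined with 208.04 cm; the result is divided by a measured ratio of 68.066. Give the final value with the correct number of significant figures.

8.288 cm

356.1 cm + 208.04 cm = 564.14 cm; the sum is limited to 1 decimal place (4 s.f.).
Carrying full precision, 564.14 ÷ 68.066 = 8.28813210707… cm; 68.066 has 5 s.f., so the result keeps min(4, 5) = 4 s.f.
Rounded to 4 significant figures: 8.288 cm.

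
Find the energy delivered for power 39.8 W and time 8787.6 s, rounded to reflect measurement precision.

energy delivered = 39.8 W × 8787.6 s = 349746.48 J.
39.8 has 3 significant figures; 8787.6 has 5.
Division/multiplication keeps the fewest: 3 significant figures.
Rounded: 3.50 × 10^5 J.

3.50 × 10^5 J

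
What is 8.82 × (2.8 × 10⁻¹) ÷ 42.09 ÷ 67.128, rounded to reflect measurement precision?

8.82 × (2.8 × 10⁻¹) ÷ 42.09 ÷ 67.128 = 0.000874065508024…
Multiplication/division keeps the fewest significant figures: 8.82 → 3 s.f., 2.8 × 10⁻¹ → 2 s.f., 42.09 → 4 s.f., 67.128 → 5 s.f.; limit is 2.
Rounded to 2 significant figures: 8.7 × 10⁻⁴.

8.7 × 10⁻⁴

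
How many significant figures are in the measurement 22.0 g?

3

22.0: trailing zeros after a decimal point are significant.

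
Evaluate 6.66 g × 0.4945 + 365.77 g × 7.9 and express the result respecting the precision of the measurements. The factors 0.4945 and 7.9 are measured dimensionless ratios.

6.66 × 0.4945 = 3.29337 → 3.29 g (3 s.f., last digit at the 10^-2 place).
365.77 × 7.9 = 2889.583 → 2.9 × 10³ g (2 s.f., last digit at the 10^2 place).
Sum: 2892.87637 g; keep the coarser place, 10^2.
Result: 2.9 × 10³ g.

2.9 × 10³ g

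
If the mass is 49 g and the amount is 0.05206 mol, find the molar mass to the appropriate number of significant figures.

9.4 × 10^2 g/mol

molar mass = 49 g ÷ 0.05206 mol = 941.221667307… g/mol.
49 has 2 significant figures; 0.05206 has 4.
Division/multiplication keeps the fewest: 2 significant figures.
Rounded: 9.4 × 10^2 g/mol.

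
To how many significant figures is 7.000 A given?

7.000: trailing zeros after a decimal point are significant.

4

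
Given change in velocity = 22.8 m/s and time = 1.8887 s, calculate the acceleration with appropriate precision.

12.1 m/s²

acceleration = 22.8 m/s ÷ 1.8887 s = 12.0717954148… m/s².
22.8 has 3 significant figures; 1.8887 has 5.
Division/multiplication keeps the fewest: 3 significant figures.
Rounded: 12.1 m/s².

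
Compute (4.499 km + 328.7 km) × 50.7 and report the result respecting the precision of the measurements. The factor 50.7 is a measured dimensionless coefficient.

4.499 km + 328.7 km = 333.199 km; the sum is limited to 1 decimal place (4 s.f.).
Carrying full precision, 333.199 × 50.7 = 16893.1893 km; 50.7 has 3 s.f., so the result keeps min(4, 3) = 3 s.f.
Rounded to 3 significant figures: 1.69 × 10^4 km.

1.69 × 10^4 km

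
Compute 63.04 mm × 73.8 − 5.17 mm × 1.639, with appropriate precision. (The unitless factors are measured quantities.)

63.04 × 73.8 = 4652.352 → 4.65 × 10^3 mm (3 s.f., last digit at the 10^1 place).
5.17 × 1.639 = 8.47363 → 8.47 mm (3 s.f., last digit at the 10^-2 place).
Difference: 4643.87837 mm; keep the coarser place, 10^1.
Result: 4.64 × 10^3 mm.

4.64 × 10^3 mm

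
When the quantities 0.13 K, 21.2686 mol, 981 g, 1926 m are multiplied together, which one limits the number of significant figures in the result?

0.13 K

0.13 K → 2 s.f.; 21.2686 mol → 6 s.f.; 981 g → 3 s.f.; 1926 m → 4 s.f.
The fewest is 2 significant figures, from 0.13 K.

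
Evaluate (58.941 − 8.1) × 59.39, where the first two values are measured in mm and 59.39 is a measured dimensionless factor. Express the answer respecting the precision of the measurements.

58.941 mm − 8.1 mm = 50.841 mm; the difference is limited to 1 decimal place (3 s.f.).
Carrying full precision, 50.841 × 59.39 = 3019.44699 mm; 59.39 has 4 s.f., so the result keeps min(3, 4) = 3 s.f.
Rounded to 3 significant figures: 3.02 × 10^3 mm.

3.02 × 10^3 mm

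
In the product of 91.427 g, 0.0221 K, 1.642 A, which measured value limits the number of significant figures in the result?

91.427 g → 5 s.f.; 0.0221 K → 3 s.f.; 1.642 A → 4 s.f.
The fewest is 3 significant figures, from 0.0221 K.

0.0221 K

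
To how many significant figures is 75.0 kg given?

3

75.0: trailing zeros after a decimal point are significant.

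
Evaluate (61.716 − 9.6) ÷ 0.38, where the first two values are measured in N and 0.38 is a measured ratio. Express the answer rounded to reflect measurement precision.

61.716 N − 9.6 N = 52.116 N; the difference is limited to 1 decimal place (3 s.f.).
Carrying full precision, 52.116 ÷ 0.38 = 137.147368421… N; 0.38 has 2 s.f., so the result keeps min(3, 2) = 2 s.f.
Rounded to 2 significant figures: 1.4 × 10^2 N.

1.4 × 10^2 N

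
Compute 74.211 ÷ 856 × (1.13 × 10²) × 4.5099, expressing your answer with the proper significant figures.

44.2

74.211 ÷ 856 × (1.13 × 10²) × 4.5099 = 44.1814408244…
Multiplication/division keeps the fewest significant figures: 74.211 → 5 s.f., 856 → 3 s.f., 1.13 × 10² → 3 s.f., 4.5099 → 5 s.f.; limit is 3.
Rounded to 3 significant figures: 44.2.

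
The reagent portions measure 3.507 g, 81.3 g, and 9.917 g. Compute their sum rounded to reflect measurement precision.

94.7 g

3.507 g + 81.3 g + 9.917 g = 94.724 g.
Addition/subtraction keeps the fewest decimal places: 3.507 → 3 decimal places, 81.3 → 1 decimal place, 9.917 → 3 decimal places; limit is 1.
Rounded to 1 decimal place: 94.7 g.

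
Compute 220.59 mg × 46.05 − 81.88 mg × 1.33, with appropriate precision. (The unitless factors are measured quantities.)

1.005 × 10^4 mg

220.59 × 46.05 = 10158.1695 → 1.016 × 10^4 mg (4 s.f., last digit at the 10^1 place).
81.88 × 1.33 = 108.9004 → 109 mg (3 s.f., last digit at the 10^0 place).
Difference: 10049.2691 mg; keep the coarser place, 10^1.
Result: 1.005 × 10^4 mg.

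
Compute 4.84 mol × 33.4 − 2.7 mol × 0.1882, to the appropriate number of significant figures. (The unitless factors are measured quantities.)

4.84 × 33.4 = 161.656 → 162 mol (3 s.f., last digit at the 10^0 place).
2.7 × 0.1882 = 0.50814 → 0.51 mol (2 s.f., last digit at the 10^-2 place).
Difference: 161.14786 mol; keep the coarser place, 10^0.
Result: 161 mol.

161 mol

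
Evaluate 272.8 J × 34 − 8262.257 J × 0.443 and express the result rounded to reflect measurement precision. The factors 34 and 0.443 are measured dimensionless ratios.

272.8 × 34 = 9275.2 → 9.3 × 10³ J (2 s.f., last digit at the 10^2 place).
8262.257 × 0.443 = 3660.179851 → 3.66 × 10³ J (3 s.f., last digit at the 10^1 place).
Difference: 5615.020149 J; keep the coarser place, 10^2.
Result: 5.6 × 10³ J.

5.6 × 10³ J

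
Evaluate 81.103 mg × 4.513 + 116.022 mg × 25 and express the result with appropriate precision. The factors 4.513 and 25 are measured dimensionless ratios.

81.103 × 4.513 = 366.017839 → 3.660 × 10^2 mg (4 s.f., last digit at the 10^-1 place).
116.022 × 25 = 2900.55 → 2.9 × 10^3 mg (2 s.f., last digit at the 10^2 place).
Sum: 3266.567839 mg; keep the coarser place, 10^2.
Result: 3.3 × 10^3 mg.

3.3 × 10^3 mg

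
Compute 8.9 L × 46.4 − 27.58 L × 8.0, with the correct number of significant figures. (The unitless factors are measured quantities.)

1.9 × 10^2 L

8.9 × 46.4 = 412.96 → 4.1 × 10^2 L (2 s.f., last digit at the 10^1 place).
27.58 × 8.0 = 220.64 → 2.2 × 10^2 L (2 s.f., last digit at the 10^1 place).
Difference: 192.32 L; keep the coarser place, 10^1.
Result: 1.9 × 10^2 L.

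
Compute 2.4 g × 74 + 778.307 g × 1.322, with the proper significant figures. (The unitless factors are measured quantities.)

1.21 × 10^3 g

2.4 × 74 = 177.6 → 1.8 × 10^2 g (2 s.f., last digit at the 10^1 place).
778.307 × 1.322 = 1028.921854 → 1029 g (4 s.f., last digit at the 10^0 place).
Sum: 1206.521854 g; keep the coarser place, 10^1.
Result: 1.21 × 10^3 g.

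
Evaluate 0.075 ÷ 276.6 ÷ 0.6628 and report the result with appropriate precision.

0.075 ÷ 276.6 ÷ 0.6628 = 0.000409097276132…
Multiplication/division keeps the fewest significant figures: 0.075 → 2 s.f., 276.6 → 4 s.f., 0.6628 → 4 s.f.; limit is 2.
Rounded to 2 significant figures: 4.1 × 10^-4.

4.1 × 10^-4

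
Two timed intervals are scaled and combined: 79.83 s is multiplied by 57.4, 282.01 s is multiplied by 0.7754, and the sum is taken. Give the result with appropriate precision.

4.80 × 10³ s

79.83 × 57.4 = 4582.242 → 4.58 × 10³ s (3 s.f., last digit at the 10^1 place).
282.01 × 0.7754 = 218.670554 → 218.7 s (4 s.f., last digit at the 10^-1 place).
Sum: 4800.912554 s; keep the coarser place, 10^1.
Result: 4.80 × 10³ s.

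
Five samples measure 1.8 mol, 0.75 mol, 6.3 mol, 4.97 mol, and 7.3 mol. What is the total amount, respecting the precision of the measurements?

21.1 mol

1.8 mol + 0.75 mol + 6.3 mol + 4.97 mol + 7.3 mol = 21.12 mol.
Addition/subtraction keeps the fewest decimal places: 1.8 → 1 decimal place, 0.75 → 2 decimal places, 6.3 → 1 decimal place, 4.97 → 2 decimal places, 7.3 → 1 decimal place; limit is 1.
Rounded to 1 decimal place: 21.1 mol.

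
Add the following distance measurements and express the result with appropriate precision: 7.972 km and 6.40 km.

7.972 km + 6.40 km = 14.372 km.
Addition/subtraction keeps the fewest decimal places: 7.972 → 3 decimal places, 6.40 → 2 decimal places; limit is 2.
Rounded to 2 decimal places: 14.37 km.

14.37 km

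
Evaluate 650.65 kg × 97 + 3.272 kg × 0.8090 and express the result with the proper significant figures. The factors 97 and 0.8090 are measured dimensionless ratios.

6.3 × 10⁴ kg

650.65 × 97 = 63113.05 → 6.3 × 10⁴ kg (2 s.f., last digit at the 10^3 place).
3.272 × 0.8090 = 2.647048 → 2.647 kg (4 s.f., last digit at the 10^-3 place).
Sum: 63115.697048 kg; keep the coarser place, 10^3.
Result: 6.3 × 10⁴ kg.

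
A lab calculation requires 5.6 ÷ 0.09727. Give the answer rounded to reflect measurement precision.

5.6 ÷ 0.09727 = 57.571707618…
Multiplication/division keeps the fewest significant figures: 5.6 → 2 s.f., 0.09727 → 4 s.f.; limit is 2.
Rounded to 2 significant figures: 58.

58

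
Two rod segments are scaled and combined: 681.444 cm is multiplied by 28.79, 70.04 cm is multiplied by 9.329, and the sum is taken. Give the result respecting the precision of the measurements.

681.444 × 28.79 = 19618.77276 → 1.962 × 10⁴ cm (4 s.f., last digit at the 10^1 place).
70.04 × 9.329 = 653.40316 → 653.4 cm (4 s.f., last digit at the 10^-1 place).
Sum: 20272.17592 cm; keep the coarser place, 10^1.
Result: 2.027 × 10⁴ cm.

2.027 × 10⁴ cm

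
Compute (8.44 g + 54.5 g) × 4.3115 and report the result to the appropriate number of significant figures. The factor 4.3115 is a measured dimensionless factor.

8.44 g + 54.5 g = 62.94 g; the sum is limited to 1 decimal place (3 s.f.).
Carrying full precision, 62.94 × 4.3115 = 271.36581 g; 4.3115 has 5 s.f., so the result keeps min(3, 5) = 3 s.f.
Rounded to 3 significant figures: 271 g.

271 g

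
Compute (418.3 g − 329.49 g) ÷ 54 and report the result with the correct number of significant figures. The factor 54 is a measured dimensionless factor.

1.6 g

418.3 g − 329.49 g = 88.81 g; the difference is limited to 1 decimal place (3 s.f.).
Carrying full precision, 88.81 ÷ 54 = 1.64462962963… g; 54 has 2 s.f., so the result keeps min(3, 2) = 2 s.f.
Rounded to 2 significant figures: 1.6 g.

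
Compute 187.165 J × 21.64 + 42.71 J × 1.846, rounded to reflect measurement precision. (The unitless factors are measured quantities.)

187.165 × 21.64 = 4050.2506 → 4.050 × 10^3 J (4 s.f., last digit at the 10^0 place).
42.71 × 1.846 = 78.84266 → 78.84 J (4 s.f., last digit at the 10^-2 place).
Sum: 4129.09326 J; keep the coarser place, 10^0.
Result: 4129 J.

4129 J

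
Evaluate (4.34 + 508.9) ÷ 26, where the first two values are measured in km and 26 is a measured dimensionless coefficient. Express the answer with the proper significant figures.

4.34 km + 508.9 km = 513.24 km; the sum is limited to 1 decimal place (4 s.f.).
Carrying full precision, 513.24 ÷ 26 = 19.74 km; 26 has 2 s.f., so the result keeps min(4, 2) = 2 s.f.
Rounded to 2 significant figures: 2.0 × 10^1 km.

2.0 × 10^1 km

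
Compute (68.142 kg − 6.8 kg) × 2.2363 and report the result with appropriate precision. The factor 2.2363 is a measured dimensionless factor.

137 kg

68.142 kg − 6.8 kg = 61.342 kg; the difference is limited to 1 decimal place (3 s.f.).
Carrying full precision, 61.342 × 2.2363 = 137.1791146 kg; 2.2363 has 5 s.f., so the result keeps min(3, 5) = 3 s.f.
Rounded to 3 significant figures: 137 kg.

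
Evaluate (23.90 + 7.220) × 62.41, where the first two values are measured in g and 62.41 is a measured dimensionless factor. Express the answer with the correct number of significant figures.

1942 g

23.90 g + 7.220 g = 31.120 g; the sum is limited to 2 decimal places (4 s.f.).
Carrying full precision, 31.120 × 62.41 = 1942.1992 g; 62.41 has 4 s.f., so the result keeps min(4, 4) = 4 s.f.
Rounded to 4 significant figures: 1942 g.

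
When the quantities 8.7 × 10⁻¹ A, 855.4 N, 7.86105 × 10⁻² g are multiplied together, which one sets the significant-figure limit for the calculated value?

8.7 × 10⁻¹ A

8.7 × 10⁻¹ A → 2 s.f.; 855.4 N → 4 s.f.; 7.86105 × 10⁻² g → 6 s.f.
The fewest is 2 significant figures, from 8.7 × 10⁻¹ A.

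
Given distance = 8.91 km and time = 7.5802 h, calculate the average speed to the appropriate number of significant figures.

1.18 km/h

average speed = 8.91 km ÷ 7.5802 h = 1.17543072742… km/h.
8.91 has 3 significant figures; 7.5802 has 5.
Division/multiplication keeps the fewest: 3 significant figures.
Rounded: 1.18 km/h.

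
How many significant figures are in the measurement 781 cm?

781: every digit is nonzero and significant.

3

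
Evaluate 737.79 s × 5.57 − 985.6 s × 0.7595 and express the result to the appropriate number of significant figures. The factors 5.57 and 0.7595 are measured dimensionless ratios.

3.36 × 10³ s

737.79 × 5.57 = 4109.4903 → 4.11 × 10³ s (3 s.f., last digit at the 10^1 place).
985.6 × 0.7595 = 748.5632 → 748.6 s (4 s.f., last digit at the 10^-1 place).
Difference: 3360.9271 s; keep the coarser place, 10^1.
Result: 3.36 × 10³ s.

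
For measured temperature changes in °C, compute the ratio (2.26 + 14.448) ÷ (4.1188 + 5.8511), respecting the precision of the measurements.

2.26 + 14.448 = 16.708, limited to 2 d.p. → 4 s.f.; 4.1188 + 5.8511 = 9.9699, limited to 4 d.p. → 5 s.f.
Carrying full precision, 16.708 ÷ 9.9699 = 1.67584429132…; keep min(4, 5) = 4 s.f.
Rounded to 4 significant figures: 1.676.

1.676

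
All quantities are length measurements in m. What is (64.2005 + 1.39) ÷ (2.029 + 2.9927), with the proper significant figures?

13.06

64.2005 + 1.39 = 65.5905, limited to 2 d.p. → 4 s.f.; 2.029 + 2.9927 = 5.0217, limited to 3 d.p. → 4 s.f.
Carrying full precision, 65.5905 ÷ 5.0217 = 13.0614134656…; keep min(4, 4) = 4 s.f.
Rounded to 4 significant figures: 13.06.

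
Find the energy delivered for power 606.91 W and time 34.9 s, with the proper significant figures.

energy delivered = 606.91 W × 34.9 s = 21181.159 J.
606.91 has 5 significant figures; 34.9 has 3.
Division/multiplication keeps the fewest: 3 significant figures.
Rounded: 2.12 × 10⁴ J.

2.12 × 10⁴ J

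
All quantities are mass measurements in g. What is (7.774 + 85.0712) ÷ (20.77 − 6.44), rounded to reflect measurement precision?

6.479

7.774 + 85.0712 = 92.8452, limited to 3 d.p. → 5 s.f.; 20.77 − 6.44 = 14.33, limited to 2 d.p. → 4 s.f.
Carrying full precision, 92.8452 ÷ 14.33 = 6.47907885555…; keep min(5, 4) = 4 s.f.
Rounded to 4 significant figures: 6.479.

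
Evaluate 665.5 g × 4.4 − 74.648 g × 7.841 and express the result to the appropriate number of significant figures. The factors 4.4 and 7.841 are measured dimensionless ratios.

665.5 × 4.4 = 2928.2 → 2.9 × 10^3 g (2 s.f., last digit at the 10^2 place).
74.648 × 7.841 = 585.314968 → 585.3 g (4 s.f., last digit at the 10^-1 place).
Difference: 2342.885032 g; keep the coarser place, 10^2.
Result: 2.3 × 10^3 g.

2.3 × 10^3 g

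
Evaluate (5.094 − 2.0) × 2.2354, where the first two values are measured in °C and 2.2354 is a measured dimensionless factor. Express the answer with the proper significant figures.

6.9 °C

5.094 °C − 2.0 °C = 3.094 °C; the difference is limited to 1 decimal place (2 s.f.).
Carrying full precision, 3.094 × 2.2354 = 6.9163276 °C; 2.2354 has 5 s.f., so the result keeps min(2, 5) = 2 s.f.
Rounded to 2 significant figures: 6.9 °C.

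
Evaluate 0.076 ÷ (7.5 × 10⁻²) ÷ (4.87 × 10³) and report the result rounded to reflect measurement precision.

2.1 × 10⁻⁴

0.076 ÷ (7.5 × 10⁻²) ÷ (4.87 × 10³) = 0.000208076659822…
Multiplication/division keeps the fewest significant figures: 0.076 → 2 s.f., 7.5 × 10⁻² → 2 s.f., 4.87 × 10³ → 3 s.f.; limit is 2.
Rounded to 2 significant figures: 2.1 × 10⁻⁴.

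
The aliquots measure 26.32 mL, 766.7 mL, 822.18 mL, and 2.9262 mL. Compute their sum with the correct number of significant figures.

1.6181 × 10³ mL

26.32 mL + 766.7 mL + 822.18 mL + 2.9262 mL = 1618.1262 mL.
Addition/subtraction keeps the fewest decimal places: 26.32 → 2 decimal places, 766.7 → 1 decimal place, 822.18 → 2 decimal places, 2.9262 → 4 decimal places; limit is 1.
Rounded to 1 decimal place: 1.6181 × 10³ mL.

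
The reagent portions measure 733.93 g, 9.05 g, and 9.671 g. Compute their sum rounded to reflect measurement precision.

752.65 g

733.93 g + 9.05 g + 9.671 g = 752.651 g.
Addition/subtraction keeps the fewest decimal places: 733.93 → 2 decimal places, 9.05 → 2 decimal places, 9.671 → 3 decimal places; limit is 2.
Rounded to 2 decimal places: 752.65 g.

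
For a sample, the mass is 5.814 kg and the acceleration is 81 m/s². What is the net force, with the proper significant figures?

4.7 × 10^2 N

net force = 5.814 kg × 81 m/s² = 470.934 N.
5.814 has 4 significant figures; 81 has 2.
Division/multiplication keeps the fewest: 2 significant figures.
Rounded: 4.7 × 10^2 N.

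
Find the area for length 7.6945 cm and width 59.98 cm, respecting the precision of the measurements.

461.5 cm²

area = 7.6945 cm × 59.98 cm = 461.51611 cm².
7.6945 has 5 significant figures; 59.98 has 4.
Division/multiplication keeps the fewest: 4 significant figures.
Rounded: 461.5 cm².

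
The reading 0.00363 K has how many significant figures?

0.00363: leading zeros are not significant.

3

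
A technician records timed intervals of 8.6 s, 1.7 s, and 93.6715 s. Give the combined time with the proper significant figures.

8.6 s + 1.7 s + 93.6715 s = 103.9715 s.
Addition/subtraction keeps the fewest decimal places: 8.6 → 1 decimal place, 1.7 → 1 decimal place, 93.6715 → 4 decimal places; limit is 1.
Rounded to 1 decimal place: 104.0 s.

104.0 s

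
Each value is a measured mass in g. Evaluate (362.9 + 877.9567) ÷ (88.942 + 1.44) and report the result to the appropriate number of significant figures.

362.9 + 877.9567 = 1240.8567, limited to 1 d.p. → 5 s.f.; 88.942 + 1.44 = 90.382, limited to 2 d.p. → 4 s.f.
Carrying full precision, 1240.8567 ÷ 90.382 = 13.7290245845…; keep min(5, 4) = 4 s.f.
Rounded to 4 significant figures: 13.73.

13.73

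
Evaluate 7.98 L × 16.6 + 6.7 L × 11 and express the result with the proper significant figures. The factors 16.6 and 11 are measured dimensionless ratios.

7.98 × 16.6 = 132.468 → 132 L (3 s.f., last digit at the 10^0 place).
6.7 × 11 = 73.7 → 74 L (2 s.f., last digit at the 10^0 place).
Sum: 206.168 L; keep the coarser place, 10^0.
Result: 2.06 × 10² L.

2.06 × 10² L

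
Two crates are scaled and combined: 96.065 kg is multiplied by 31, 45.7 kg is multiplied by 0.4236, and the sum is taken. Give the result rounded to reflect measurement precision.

96.065 × 31 = 2978.015 → 3.0 × 10³ kg (2 s.f., last digit at the 10^2 place).
45.7 × 0.4236 = 19.35852 → 19.4 kg (3 s.f., last digit at the 10^-1 place).
Sum: 2997.37352 kg; keep the coarser place, 10^2.
Result: 3.0 × 10³ kg.

3.0 × 10³ kg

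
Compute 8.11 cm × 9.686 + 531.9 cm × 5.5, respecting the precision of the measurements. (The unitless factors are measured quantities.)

8.11 × 9.686 = 78.55346 → 78.6 cm (3 s.f., last digit at the 10^-1 place).
531.9 × 5.5 = 2925.45 → 2.9 × 10³ cm (2 s.f., last digit at the 10^2 place).
Sum: 3004.00346 cm; keep the coarser place, 10^2.
Result: 3.0 × 10³ cm.

3.0 × 10³ cm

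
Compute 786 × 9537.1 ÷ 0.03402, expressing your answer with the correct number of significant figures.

2.20 × 10^8

786 × 9537.1 ÷ 0.03402 = 220345696.649…
Multiplication/division keeps the fewest significant figures: 786 → 3 s.f., 9537.1 → 5 s.f., 0.03402 → 4 s.f.; limit is 3.
Rounded to 3 significant figures: 2.20 × 10^8.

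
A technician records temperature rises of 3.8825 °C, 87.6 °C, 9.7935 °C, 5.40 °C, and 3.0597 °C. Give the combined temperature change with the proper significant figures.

109.7 °C

3.8825 °C + 87.6 °C + 9.7935 °C + 5.40 °C + 3.0597 °C = 109.7357 °C.
Addition/subtraction keeps the fewest decimal places: 3.8825 → 4 decimal places, 87.6 → 1 decimal place, 9.7935 → 4 decimal places, 5.40 → 2 decimal places, 3.0597 → 4 decimal places; limit is 1.
Rounded to 1 decimal place: 109.7 °C.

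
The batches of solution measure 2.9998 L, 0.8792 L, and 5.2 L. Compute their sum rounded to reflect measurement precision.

2.9998 L + 0.8792 L + 5.2 L = 9.0790 L.
Addition/subtraction keeps the fewest decimal places: 2.9998 → 4 decimal places, 0.8792 → 4 decimal places, 5.2 → 1 decimal place; limit is 1.
Rounded to 1 decimal place: 9.1 L.

9.1 L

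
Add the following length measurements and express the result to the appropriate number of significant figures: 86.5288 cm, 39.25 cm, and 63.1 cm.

86.5288 cm + 39.25 cm + 63.1 cm = 188.8788 cm.
Addition/subtraction keeps the fewest decimal places: 86.5288 → 4 decimal places, 39.25 → 2 decimal places, 63.1 → 1 decimal place; limit is 1.
Rounded to 1 decimal place: 188.9 cm.

188.9 cm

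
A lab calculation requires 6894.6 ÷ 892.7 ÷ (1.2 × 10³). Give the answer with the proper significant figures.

6894.6 ÷ 892.7 ÷ (1.2 × 10³) = 0.00643609275232…
Multiplication/division keeps the fewest significant figures: 6894.6 → 5 s.f., 892.7 → 4 s.f., 1.2 × 10³ → 2 s.f.; limit is 2.
Rounded to 2 significant figures: 0.0064.

0.0064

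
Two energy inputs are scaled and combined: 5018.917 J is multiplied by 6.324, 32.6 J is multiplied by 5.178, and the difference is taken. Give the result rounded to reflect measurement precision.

5018.917 × 6.324 = 31739.631108 → 3.174 × 10⁴ J (4 s.f., last digit at the 10^1 place).
32.6 × 5.178 = 168.8028 → 169 J (3 s.f., last digit at the 10^0 place).
Difference: 31570.828308 J; keep the coarser place, 10^1.
Result: 3.157 × 10⁴ J.

3.157 × 10⁴ J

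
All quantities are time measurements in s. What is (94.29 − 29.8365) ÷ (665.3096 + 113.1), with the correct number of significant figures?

94.29 − 29.8365 = 64.4535, limited to 2 d.p. → 4 s.f.; 665.3096 + 113.1 = 778.4096, limited to 1 d.p. → 4 s.f.
Carrying full precision, 64.4535 ÷ 778.4096 = 0.0828015224889…; keep min(4, 4) = 4 s.f.
Rounded to 4 significant figures: 0.08280.

0.08280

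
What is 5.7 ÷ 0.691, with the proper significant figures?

5.7 ÷ 0.691 = 8.2489146165…
Multiplication/division keeps the fewest significant figures: 5.7 → 2 s.f., 0.691 → 3 s.f.; limit is 2.
Rounded to 2 significant figures: 8.2.

8.2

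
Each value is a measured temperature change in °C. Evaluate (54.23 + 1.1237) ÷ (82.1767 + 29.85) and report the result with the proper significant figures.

54.23 + 1.1237 = 55.3537, limited to 2 d.p. → 4 s.f.; 82.1767 + 29.85 = 112.0267, limited to 2 d.p. → 5 s.f.
Carrying full precision, 55.3537 ÷ 112.0267 = 0.494111671593…; keep min(4, 5) = 4 s.f.
Rounded to 4 significant figures: 0.4941.

0.4941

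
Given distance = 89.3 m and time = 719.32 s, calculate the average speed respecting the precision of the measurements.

0.124 m/s

average speed = 89.3 m ÷ 719.32 s = 0.124145025858… m/s.
89.3 has 3 significant figures; 719.32 has 5.
Division/multiplication keeps the fewest: 3 significant figures.
Rounded: 0.124 m/s.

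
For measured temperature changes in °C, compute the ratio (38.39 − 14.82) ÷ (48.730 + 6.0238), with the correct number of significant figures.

38.39 − 14.82 = 23.57, limited to 2 d.p. → 4 s.f.; 48.730 + 6.0238 = 54.7538, limited to 3 d.p. → 5 s.f.
Carrying full precision, 23.57 ÷ 54.7538 = 0.430472405568…; keep min(4, 5) = 4 s.f.
Rounded to 4 significant figures: 0.4305.

0.4305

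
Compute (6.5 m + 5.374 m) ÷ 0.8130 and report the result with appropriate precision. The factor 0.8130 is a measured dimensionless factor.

14.6 m

6.5 m + 5.374 m = 11.874 m; the sum is limited to 1 decimal place (3 s.f.).
Carrying full precision, 11.874 ÷ 0.8130 = 14.6051660517… m; 0.8130 has 4 s.f., so the result keeps min(3, 4) = 3 s.f.
Rounded to 3 significant figures: 14.6 m.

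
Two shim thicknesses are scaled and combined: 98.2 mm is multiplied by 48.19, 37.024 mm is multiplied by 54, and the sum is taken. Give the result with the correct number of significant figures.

98.2 × 48.19 = 4732.258 → 4.73 × 10^3 mm (3 s.f., last digit at the 10^1 place).
37.024 × 54 = 1999.296 → 2.0 × 10^3 mm (2 s.f., last digit at the 10^2 place).
Sum: 6731.554 mm; keep the coarser place, 10^2.
Result: 6.7 × 10^3 mm.

6.7 × 10^3 mm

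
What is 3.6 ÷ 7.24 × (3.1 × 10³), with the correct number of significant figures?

3.6 ÷ 7.24 × (3.1 × 10³) = 1541.43646409…
Multiplication/division keeps the fewest significant figures: 3.6 → 2 s.f., 7.24 → 3 s.f., 3.1 × 10³ → 2 s.f.; limit is 2.
Rounded to 2 significant figures: 1.5 × 10³.

1.5 × 10³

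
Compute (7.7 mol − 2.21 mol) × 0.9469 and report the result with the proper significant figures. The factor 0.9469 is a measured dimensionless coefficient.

5.2 mol

7.7 mol − 2.21 mol = 5.49 mol; the difference is limited to 1 decimal place (2 s.f.).
Carrying full precision, 5.49 × 0.9469 = 5.198481 mol; 0.9469 has 4 s.f., so the result keeps min(2, 4) = 2 s.f.
Rounded to 2 significant figures: 5.2 mol.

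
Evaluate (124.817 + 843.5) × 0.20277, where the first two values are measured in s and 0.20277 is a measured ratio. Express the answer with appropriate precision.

196.3 s

124.817 s + 843.5 s = 968.317 s; the sum is limited to 1 decimal place (4 s.f.).
Carrying full precision, 968.317 × 0.20277 = 196.34563809 s; 0.20277 has 5 s.f., so the result keeps min(4, 5) = 4 s.f.
Rounded to 4 significant figures: 196.3 s.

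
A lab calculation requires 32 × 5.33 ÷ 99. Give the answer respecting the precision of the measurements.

1.7

32 × 5.33 ÷ 99 = 1.72282828283…
Multiplication/division keeps the fewest significant figures: 32 → 2 s.f., 5.33 → 3 s.f., 99 → 2 s.f.; limit is 2.
Rounded to 2 significant figures: 1.7.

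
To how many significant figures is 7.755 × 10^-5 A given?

4

7.755 × 10^-5: in scientific notation every digit of the coefficient is significant.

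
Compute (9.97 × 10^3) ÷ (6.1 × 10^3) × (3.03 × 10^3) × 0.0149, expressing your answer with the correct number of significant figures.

(9.97 × 10^3) ÷ (6.1 × 10^3) × (3.03 × 10^3) × 0.0149 = 73.7894409836…
Multiplication/division keeps the fewest significant figures: 9.97 × 10^3 → 3 s.f., 6.1 × 10^3 → 2 s.f., 3.03 × 10^3 → 3 s.f., 0.0149 → 3 s.f.; limit is 2.
Rounded to 2 significant figures: 74.

74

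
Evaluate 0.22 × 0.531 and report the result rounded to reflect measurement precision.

0.12

0.22 × 0.531 = 0.11682
Multiplication/division keeps the fewest significant figures: 0.22 → 2 s.f., 0.531 → 3 s.f.; limit is 2.
Rounded to 2 significant figures: 0.12.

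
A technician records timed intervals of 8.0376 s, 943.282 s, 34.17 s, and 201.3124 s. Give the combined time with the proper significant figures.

8.0376 s + 943.282 s + 34.17 s + 201.3124 s = 1186.8020 s.
Addition/subtraction keeps the fewest decimal places: 8.0376 → 4 decimal places, 943.282 → 3 decimal places, 34.17 → 2 decimal places, 201.3124 → 4 decimal places; limit is 2.
Rounded to 2 decimal places: 1186.80 s.

1186.80 s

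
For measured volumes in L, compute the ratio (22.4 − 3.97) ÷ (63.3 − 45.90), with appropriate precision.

1.06

22.4 − 3.97 = 18.43, limited to 1 d.p. → 3 s.f.; 63.3 − 45.90 = 17.40, limited to 1 d.p. → 3 s.f.
Carrying full precision, 18.43 ÷ 17.40 = 1.0591954023…; keep min(3, 3) = 3 s.f.
Rounded to 3 significant figures: 1.06.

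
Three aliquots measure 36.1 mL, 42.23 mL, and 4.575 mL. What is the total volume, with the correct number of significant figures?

36.1 mL + 42.23 mL + 4.575 mL = 82.905 mL.
Addition/subtraction keeps the fewest decimal places: 36.1 → 1 decimal place, 42.23 → 2 decimal places, 4.575 → 3 decimal places; limit is 1.
Rounded to 1 decimal place: 82.9 mL.

82.9 mL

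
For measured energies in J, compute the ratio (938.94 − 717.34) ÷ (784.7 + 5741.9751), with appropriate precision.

938.94 − 717.34 = 221.60, limited to 2 d.p. → 5 s.f.; 784.7 + 5741.9751 = 6526.6751, limited to 1 d.p. → 5 s.f.
Carrying full precision, 221.60 ÷ 6526.6751 = 0.033952969407…; keep min(5, 5) = 5 s.f.
Rounded to 5 significant figures: 0.033953.

0.033953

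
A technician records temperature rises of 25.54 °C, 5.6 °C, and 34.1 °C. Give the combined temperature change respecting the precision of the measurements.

25.54 °C + 5.6 °C + 34.1 °C = 65.24 °C.
Addition/subtraction keeps the fewest decimal places: 25.54 → 2 decimal places, 5.6 → 1 decimal place, 34.1 → 1 decimal place; limit is 1.
Rounded to 1 decimal place: 65.2 °C.

65.2 °C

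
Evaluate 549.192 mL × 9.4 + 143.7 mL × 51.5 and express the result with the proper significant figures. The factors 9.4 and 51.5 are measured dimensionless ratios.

549.192 × 9.4 = 5162.4048 → 5.2 × 10^3 mL (2 s.f., last digit at the 10^2 place).
143.7 × 51.5 = 7400.55 → 7.40 × 10^3 mL (3 s.f., last digit at the 10^1 place).
Sum: 12562.9548 mL; keep the coarser place, 10^2.
Result: 1.26 × 10^4 mL.

1.26 × 10^4 mL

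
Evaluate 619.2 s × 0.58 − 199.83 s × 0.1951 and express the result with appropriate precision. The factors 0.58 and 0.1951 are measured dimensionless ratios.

3.2 × 10² s

619.2 × 0.58 = 359.136 → 3.6 × 10² s (2 s.f., last digit at the 10^1 place).
199.83 × 0.1951 = 38.986833 → 38.99 s (4 s.f., last digit at the 10^-2 place).
Difference: 320.149167 s; keep the coarser place, 10^1.
Result: 3.2 × 10² s.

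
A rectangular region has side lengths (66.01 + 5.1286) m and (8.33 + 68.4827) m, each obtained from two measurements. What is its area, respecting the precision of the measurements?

5464 m²

66.01 + 5.1286 = 71.1386, limited to 2 d.p. → 4 s.f.; 8.33 + 68.4827 = 76.8127, limited to 2 d.p. → 4 s.f.
Carrying full precision, 71.1386 × 76.8127 = 5464.34794022; keep min(4, 4) = 4 s.f.
Rounded to 4 significant figures: 5464 m².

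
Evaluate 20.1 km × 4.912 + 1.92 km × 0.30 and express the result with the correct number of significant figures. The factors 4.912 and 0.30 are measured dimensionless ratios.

20.1 × 4.912 = 98.7312 → 98.7 km (3 s.f., last digit at the 10^-1 place).
1.92 × 0.30 = 0.576 → 0.58 km (2 s.f., last digit at the 10^-2 place).
Sum: 99.3072 km; keep the coarser place, 10^-1.
Result: 99.3 km.

99.3 km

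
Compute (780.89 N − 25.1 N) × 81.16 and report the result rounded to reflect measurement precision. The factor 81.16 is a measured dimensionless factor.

6.134 × 10^4 N

780.89 N − 25.1 N = 755.79 N; the difference is limited to 1 decimal place (4 s.f.).
Carrying full precision, 755.79 × 81.16 = 61339.9164 N; 81.16 has 4 s.f., so the result keeps min(4, 4) = 4 s.f.
Rounded to 4 significant figures: 6.134 × 10^4 N.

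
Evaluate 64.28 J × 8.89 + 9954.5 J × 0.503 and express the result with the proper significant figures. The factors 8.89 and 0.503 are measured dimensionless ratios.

64.28 × 8.89 = 571.4492 → 571 J (3 s.f., last digit at the 10^0 place).
9954.5 × 0.503 = 5007.1135 → 5.01 × 10^3 J (3 s.f., last digit at the 10^1 place).
Sum: 5578.5627 J; keep the coarser place, 10^1.
Result: 5.58 × 10^3 J.

5.58 × 10^3 J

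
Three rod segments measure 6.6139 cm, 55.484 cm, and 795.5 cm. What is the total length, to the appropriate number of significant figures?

857.6 cm

6.6139 cm + 55.484 cm + 795.5 cm = 857.5979 cm.
Addition/subtraction keeps the fewest decimal places: 6.6139 → 4 decimal places, 55.484 → 3 decimal places, 795.5 → 1 decimal place; limit is 1.
Rounded to 1 decimal place: 857.6 cm.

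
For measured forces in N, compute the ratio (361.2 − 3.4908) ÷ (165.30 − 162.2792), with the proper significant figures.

1.18 × 10²

361.2 − 3.4908 = 357.7092, limited to 1 d.p. → 4 s.f.; 165.30 − 162.2792 = 3.0208, limited to 2 d.p. → 3 s.f.
Carrying full precision, 357.7092 ÷ 3.0208 = 118.415386653…; keep min(4, 3) = 3 s.f.
Rounded to 3 significant figures: 1.18 × 10².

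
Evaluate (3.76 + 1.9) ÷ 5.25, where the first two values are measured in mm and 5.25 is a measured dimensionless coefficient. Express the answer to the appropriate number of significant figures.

3.76 mm + 1.9 mm = 5.66 mm; the sum is limited to 1 decimal place (2 s.f.).
Carrying full precision, 5.66 ÷ 5.25 = 1.0780952381… mm; 5.25 has 3 s.f., so the result keeps min(2, 3) = 2 s.f.
Rounded to 2 significant figures: 1.1 mm.

1.1 mm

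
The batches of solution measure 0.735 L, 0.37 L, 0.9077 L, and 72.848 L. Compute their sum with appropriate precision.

0.735 L + 0.37 L + 0.9077 L + 72.848 L = 74.8607 L.
Addition/subtraction keeps the fewest decimal places: 0.735 → 3 decimal places, 0.37 → 2 decimal places, 0.9077 → 4 decimal places, 72.848 → 3 decimal places; limit is 2.
Rounded to 2 decimal places: 74.86 L.

74.86 L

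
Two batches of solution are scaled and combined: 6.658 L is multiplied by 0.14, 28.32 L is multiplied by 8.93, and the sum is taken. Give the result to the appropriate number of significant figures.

6.658 × 0.14 = 0.93212 → 0.93 L (2 s.f., last digit at the 10^-2 place).
28.32 × 8.93 = 252.8976 → 253 L (3 s.f., last digit at the 10^0 place).
Sum: 253.82972 L; keep the coarser place, 10^0.
Result: 254 L.

254 L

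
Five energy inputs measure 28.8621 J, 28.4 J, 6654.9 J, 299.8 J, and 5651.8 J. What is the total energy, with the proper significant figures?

12663.8 J

28.8621 J + 28.4 J + 6654.9 J + 299.8 J + 5651.8 J = 12663.7621 J.
Addition/subtraction keeps the fewest decimal places: 28.8621 → 4 decimal places, 28.4 → 1 decimal place, 6654.9 → 1 decimal place, 299.8 → 1 decimal place, 5651.8 → 1 decimal place; limit is 1.
Rounded to 1 decimal place: 12663.8 J.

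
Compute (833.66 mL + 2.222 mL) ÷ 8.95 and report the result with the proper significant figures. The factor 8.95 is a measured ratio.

833.66 mL + 2.222 mL = 835.882 mL; the sum is limited to 2 decimal places (5 s.f.).
Carrying full precision, 835.882 ÷ 8.95 = 93.3946368715… mL; 8.95 has 3 s.f., so the result keeps min(5, 3) = 3 s.f.
Rounded to 3 significant figures: 93.4 mL.

93.4 mL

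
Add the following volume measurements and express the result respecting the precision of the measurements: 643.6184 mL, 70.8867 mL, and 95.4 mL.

809.9 mL

643.6184 mL + 70.8867 mL + 95.4 mL = 809.9051 mL.
Addition/subtraction keeps the fewest decimal places: 643.6184 → 4 decimal places, 70.8867 → 4 decimal places, 95.4 → 1 decimal place; limit is 1.
Rounded to 1 decimal place: 809.9 mL.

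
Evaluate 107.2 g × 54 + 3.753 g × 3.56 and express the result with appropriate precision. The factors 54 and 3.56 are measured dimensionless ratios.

5.8 × 10³ g

107.2 × 54 = 5788.8 → 5.8 × 10³ g (2 s.f., last digit at the 10^2 place).
3.753 × 3.56 = 13.36068 → 13.4 g (3 s.f., last digit at the 10^-1 place).
Sum: 5802.16068 g; keep the coarser place, 10^2.
Result: 5.8 × 10³ g.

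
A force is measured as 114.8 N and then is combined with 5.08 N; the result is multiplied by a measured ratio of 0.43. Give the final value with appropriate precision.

114.8 N + 5.08 N = 119.88 N; the sum is limited to 1 decimal place (4 s.f.).
Carrying full precision, 119.88 × 0.43 = 51.5484 N; 0.43 has 2 s.f., so the result keeps min(4, 2) = 2 s.f.
Rounded to 2 significant figures: 52 N.

52 N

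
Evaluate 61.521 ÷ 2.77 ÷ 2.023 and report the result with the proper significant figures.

61.521 ÷ 2.77 ÷ 2.023 = 10.9786195217…
Multiplication/division keeps the fewest significant figures: 61.521 → 5 s.f., 2.77 → 3 s.f., 2.023 → 4 s.f.; limit is 3.
Rounded to 3 significant figures: 11.0.

11.0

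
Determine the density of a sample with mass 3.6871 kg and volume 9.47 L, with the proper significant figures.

0.389 kg/L

density = 3.6871 kg ÷ 9.47 L = 0.38934530095… kg/L.
3.6871 has 5 significant figures; 9.47 has 3.
Division/multiplication keeps the fewest: 3 significant figures.
Rounded: 0.389 kg/L.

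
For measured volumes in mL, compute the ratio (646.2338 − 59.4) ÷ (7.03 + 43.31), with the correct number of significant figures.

11.66

646.2338 − 59.4 = 586.8338, limited to 1 d.p. → 4 s.f.; 7.03 + 43.31 = 50.34, limited to 2 d.p. → 4 s.f.
Carrying full precision, 586.8338 ÷ 50.34 = 11.6574056416…; keep min(4, 4) = 4 s.f.
Rounded to 4 significant figures: 11.66.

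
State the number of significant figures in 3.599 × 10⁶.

3.599 × 10⁶: in scientific notation every digit of the coefficient is significant.

4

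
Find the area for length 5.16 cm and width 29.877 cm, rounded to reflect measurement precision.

154 cm²

area = 5.16 cm × 29.877 cm = 154.16532 cm².
5.16 has 3 significant figures; 29.877 has 5.
Division/multiplication keeps the fewest: 3 significant figures.
Rounded: 154 cm².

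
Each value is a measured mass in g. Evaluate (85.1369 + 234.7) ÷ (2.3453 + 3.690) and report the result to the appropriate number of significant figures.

85.1369 + 234.7 = 319.8369, limited to 1 d.p. → 4 s.f.; 2.3453 + 3.690 = 6.0353, limited to 3 d.p. → 4 s.f.
Carrying full precision, 319.8369 ÷ 6.0353 = 52.9943664772…; keep min(4, 4) = 4 s.f.
Rounded to 4 significant figures: 52.99.

52.99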